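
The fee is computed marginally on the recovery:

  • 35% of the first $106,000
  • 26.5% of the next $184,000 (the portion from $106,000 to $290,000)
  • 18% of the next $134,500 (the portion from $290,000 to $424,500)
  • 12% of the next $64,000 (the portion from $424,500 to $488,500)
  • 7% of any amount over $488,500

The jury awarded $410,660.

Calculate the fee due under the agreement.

First $106,000 at 35% = $37,100.00
Next $184,000 at 26.5% = $48,760.00
Remaining $120,660 at 18% = $21,718.80
Fee: $37,100.00 + $48,760.00 + $21,718.80 = $107,578.80

$107,578.80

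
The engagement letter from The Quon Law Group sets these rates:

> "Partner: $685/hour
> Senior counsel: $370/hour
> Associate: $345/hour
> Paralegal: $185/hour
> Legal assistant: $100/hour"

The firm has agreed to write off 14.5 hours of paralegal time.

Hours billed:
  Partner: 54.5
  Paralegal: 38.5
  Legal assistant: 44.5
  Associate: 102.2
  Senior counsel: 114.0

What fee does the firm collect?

$123,661.50

Partner: 54.5 × $685 = $37,332.50
Senior counsel: 114.0 × $370 = $42,180.00
Associate: 102.2 × $345 = $35,259.00
Paralegal: 38.5 × $185 = $7,122.50
Legal assistant: 44.5 × $100 = $4,450.00
Subtotal: $126,344.00
Write-off: 14.5 × $185 = $2,682.50
Total: $126,344.00 − $2,682.50 = $123,661.50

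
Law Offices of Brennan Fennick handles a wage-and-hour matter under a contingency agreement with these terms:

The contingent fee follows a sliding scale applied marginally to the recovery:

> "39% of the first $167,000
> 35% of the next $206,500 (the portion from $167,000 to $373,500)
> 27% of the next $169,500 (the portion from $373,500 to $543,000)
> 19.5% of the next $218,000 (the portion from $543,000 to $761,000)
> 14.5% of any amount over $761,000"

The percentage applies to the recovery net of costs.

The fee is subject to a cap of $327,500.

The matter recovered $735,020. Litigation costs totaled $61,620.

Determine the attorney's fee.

$208,598.00

Fee base (net of costs): $735,020 − $61,620 = $673,400
First $167,000 at 39% = $65,130.00
Next $206,500 at 35% = $72,275.00
Next $169,500 at 27% = $45,765.00
Remaining $130,400 at 19.5% = $25,428.00
Fee: $65,130.00 + $72,275.00 + $45,765.00 + $25,428.00 = $208,598.00
$208,598.00 is under the $327,500 cap.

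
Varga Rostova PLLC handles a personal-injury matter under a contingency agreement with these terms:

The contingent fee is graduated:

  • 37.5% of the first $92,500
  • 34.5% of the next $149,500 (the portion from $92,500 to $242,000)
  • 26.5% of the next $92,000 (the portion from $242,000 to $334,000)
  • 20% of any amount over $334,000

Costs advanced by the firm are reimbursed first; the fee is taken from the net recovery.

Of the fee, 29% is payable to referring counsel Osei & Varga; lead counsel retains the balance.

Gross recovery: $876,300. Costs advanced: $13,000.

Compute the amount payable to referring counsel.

$62,786.45

Fee base (net of costs): $876,300 − $13,000 = $863,300
First $92,500 at 37.5% = $34,687.50
Next $149,500 at 34.5% = $51,577.50
Next $92,000 at 26.5% = $24,380.00
Remaining $529,300 at 20% = $105,860.00
Fee: $34,687.50 + $51,577.50 + $24,380.00 + $105,860.00 = $216,505.00
Referral share: 29% of $216,505.00 = $62,786.45; lead counsel retains $216,505.00 − $62,786.45 = $153,718.55.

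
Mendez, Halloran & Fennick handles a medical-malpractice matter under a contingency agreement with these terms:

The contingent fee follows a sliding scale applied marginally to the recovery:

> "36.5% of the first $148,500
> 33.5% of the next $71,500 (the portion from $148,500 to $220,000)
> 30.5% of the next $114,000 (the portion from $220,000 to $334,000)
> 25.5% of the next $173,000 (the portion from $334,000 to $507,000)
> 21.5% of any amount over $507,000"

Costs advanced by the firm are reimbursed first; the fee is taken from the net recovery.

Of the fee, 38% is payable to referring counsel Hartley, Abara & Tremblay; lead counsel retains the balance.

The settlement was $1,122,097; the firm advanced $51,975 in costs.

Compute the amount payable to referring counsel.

Fee base (net of costs): $1,122,097 − $51,975 = $1,070,122
First $148,500 at 36.5% = $54,202.50
Next $71,500 at 33.5% = $23,952.50
Next $114,000 at 30.5% = $34,770.00
Next $173,000 at 25.5% = $44,115.00
Remaining $563,122 at 21.5% = $121,071.23
Fee: $54,202.50 + $23,952.50 + $34,770.00 + $44,115.00 + $121,071.23 = $278,111.23
Referral share: 38% of $278,111.23 = $105,682.27; lead counsel retains $278,111.23 − $105,682.27 = $172,428.96.

$105,682.27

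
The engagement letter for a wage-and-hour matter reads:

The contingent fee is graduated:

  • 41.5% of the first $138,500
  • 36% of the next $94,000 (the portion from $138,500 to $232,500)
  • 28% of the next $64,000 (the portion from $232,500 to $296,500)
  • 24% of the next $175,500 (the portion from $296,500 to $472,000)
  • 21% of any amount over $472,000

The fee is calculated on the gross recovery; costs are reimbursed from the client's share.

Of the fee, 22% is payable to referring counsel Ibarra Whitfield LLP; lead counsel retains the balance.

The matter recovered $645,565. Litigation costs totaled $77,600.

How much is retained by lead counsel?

Fee base is the gross recovery, $645,565; costs are reimbursed separately.
First $138,500 at 41.5% = $57,477.50
Next $94,000 at 36% = $33,840.00
Next $64,000 at 28% = $17,920.00
Next $175,500 at 24% = $42,120.00
Remaining $173,565 at 21% = $36,448.65
Fee: $57,477.50 + $33,840.00 + $17,920.00 + $42,120.00 + $36,448.65 = $187,806.15
Referral share: 22% of $187,806.15 = $41,317.35; lead counsel retains $187,806.15 − $41,317.35 = $146,488.80.

$146,488.80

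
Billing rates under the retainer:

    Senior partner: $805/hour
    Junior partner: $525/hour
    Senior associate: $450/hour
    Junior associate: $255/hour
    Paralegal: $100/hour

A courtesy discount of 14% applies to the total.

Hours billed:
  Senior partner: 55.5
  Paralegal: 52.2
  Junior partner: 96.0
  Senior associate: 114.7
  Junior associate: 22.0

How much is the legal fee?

$135,469.35

Senior partner: 55.5 × $805 = $44,677.50
Junior partner: 96.0 × $525 = $50,400.00
Senior associate: 114.7 × $450 = $51,615.00
Junior associate: 22.0 × $255 = $5,610.00
Paralegal: 52.2 × $100 = $5,220.00
Subtotal: $157,522.50
Less 14% discount: −$22,053.15
Total: $157,522.50 − $22,053.15 = $135,469.35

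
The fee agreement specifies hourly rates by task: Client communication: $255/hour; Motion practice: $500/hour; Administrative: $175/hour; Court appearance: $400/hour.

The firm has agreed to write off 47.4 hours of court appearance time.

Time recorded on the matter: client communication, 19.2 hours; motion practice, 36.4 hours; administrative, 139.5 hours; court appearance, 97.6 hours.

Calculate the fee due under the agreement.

Client communication: 19.2 × $255 = $4,896.00
Motion practice: 36.4 × $500 = $18,200.00
Administrative: 139.5 × $175 = $24,412.50
Court appearance: 97.6 × $400 = $39,040.00
Subtotal: $86,548.50
Write-off: 47.4 × $400 = $18,960.00
Total: $86,548.50 − $18,960.00 = $67,588.50

$67,588.50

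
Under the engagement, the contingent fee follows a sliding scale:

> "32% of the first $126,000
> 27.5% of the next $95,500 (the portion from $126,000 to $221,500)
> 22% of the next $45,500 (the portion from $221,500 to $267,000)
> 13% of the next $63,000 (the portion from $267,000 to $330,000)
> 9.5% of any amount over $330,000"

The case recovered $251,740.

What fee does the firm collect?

$73,235.30

First $126,000 at 32% = $40,320.00
Next $95,500 at 27.5% = $26,262.50
Remaining $30,240 at 22% = $6,652.80
Fee: $40,320.00 + $26,262.50 + $6,652.80 = $73,235.30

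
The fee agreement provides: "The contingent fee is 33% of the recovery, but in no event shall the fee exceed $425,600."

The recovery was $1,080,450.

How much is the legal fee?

$356,548.50

33% of $1,080,450 = $356,548.50
That is under the $425,600 cap.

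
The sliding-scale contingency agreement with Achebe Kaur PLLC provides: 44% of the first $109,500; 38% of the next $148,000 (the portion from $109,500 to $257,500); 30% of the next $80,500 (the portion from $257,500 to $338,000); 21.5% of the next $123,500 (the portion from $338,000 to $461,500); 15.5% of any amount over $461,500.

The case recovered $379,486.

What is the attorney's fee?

$137,489.49

First $109,500 at 44% = $48,180.00
Next $148,000 at 38% = $56,240.00
Next $80,500 at 30% = $24,150.00
Remaining $41,486 at 21.5% = $8,919.49
Fee: $48,180.00 + $56,240.00 + $24,150.00 + $8,919.49 = $137,489.49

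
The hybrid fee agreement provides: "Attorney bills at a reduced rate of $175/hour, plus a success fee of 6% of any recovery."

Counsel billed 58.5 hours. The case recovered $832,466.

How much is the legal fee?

$60,185.46

Hourly: 58.5 × $175 = $10,237.50
Success fee: 6% of $832,466 = $49,947.96
Total: $10,237.50 + $49,947.96 = $60,185.46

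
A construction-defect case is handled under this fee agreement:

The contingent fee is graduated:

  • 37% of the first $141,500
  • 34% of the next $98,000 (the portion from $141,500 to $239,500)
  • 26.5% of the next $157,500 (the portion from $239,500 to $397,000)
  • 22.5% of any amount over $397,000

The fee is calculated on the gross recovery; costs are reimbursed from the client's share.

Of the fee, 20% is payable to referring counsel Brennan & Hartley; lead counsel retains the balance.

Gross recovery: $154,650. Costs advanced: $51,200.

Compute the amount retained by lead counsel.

$45,460.80

Fee base is the gross recovery, $154,650; costs are reimbursed separately.
First $141,500 at 37% = $52,355.00
Remaining $13,150 at 34% = $4,471.00
Fee: $52,355.00 + $4,471.00 = $56,826.00
Referral share: 20% of $56,826.00 = $11,365.20; lead counsel retains $56,826.00 − $11,365.20 = $45,460.80.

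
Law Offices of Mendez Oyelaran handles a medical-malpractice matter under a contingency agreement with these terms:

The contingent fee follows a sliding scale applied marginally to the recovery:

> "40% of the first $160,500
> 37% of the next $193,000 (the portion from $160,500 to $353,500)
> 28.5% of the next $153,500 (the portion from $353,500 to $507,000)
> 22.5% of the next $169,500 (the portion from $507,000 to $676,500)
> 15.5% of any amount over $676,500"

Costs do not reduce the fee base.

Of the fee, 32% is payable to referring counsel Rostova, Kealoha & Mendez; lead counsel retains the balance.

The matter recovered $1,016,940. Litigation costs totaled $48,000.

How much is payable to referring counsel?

Fee base is the gross recovery, $1,016,940; costs are reimbursed separately.
First $160,500 at 40% = $64,200.00
Next $193,000 at 37% = $71,410.00
Next $153,500 at 28.5% = $43,747.50
Next $169,500 at 22.5% = $38,137.50
Remaining $340,440 at 15.5% = $52,768.20
Fee: $64,200.00 + $71,410.00 + $43,747.50 + $38,137.50 + $52,768.20 = $270,263.20
Referral share: 32% of $270,263.20 = $86,484.22; lead counsel retains $270,263.20 − $86,484.22 = $183,778.98.

$86,484.22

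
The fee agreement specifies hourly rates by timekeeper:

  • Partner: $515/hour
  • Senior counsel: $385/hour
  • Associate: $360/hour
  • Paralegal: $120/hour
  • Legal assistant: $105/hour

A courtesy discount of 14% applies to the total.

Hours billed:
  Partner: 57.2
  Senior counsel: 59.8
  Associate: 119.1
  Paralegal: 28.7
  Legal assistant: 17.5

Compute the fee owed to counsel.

Partner: 57.2 × $515 = $29,458.00
Senior counsel: 59.8 × $385 = $23,023.00
Associate: 119.1 × $360 = $42,876.00
Paralegal: 28.7 × $120 = $3,444.00
Legal assistant: 17.5 × $105 = $1,837.50
Subtotal: $100,638.50
Less 14% discount: −$14,089.39
Total: $100,638.50 − $14,089.39 = $86,549.11

$86,549.11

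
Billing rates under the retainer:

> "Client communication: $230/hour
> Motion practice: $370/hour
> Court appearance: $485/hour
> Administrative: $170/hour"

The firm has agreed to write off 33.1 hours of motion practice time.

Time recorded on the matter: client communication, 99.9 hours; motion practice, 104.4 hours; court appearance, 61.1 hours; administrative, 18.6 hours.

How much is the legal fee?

$82,153.50

Client communication: 99.9 × $230 = $22,977.00
Motion practice: 104.4 × $370 = $38,628.00
Court appearance: 61.1 × $485 = $29,633.50
Administrative: 18.6 × $170 = $3,162.00
Subtotal: $94,400.50
Write-off: 33.1 × $370 = $12,247.00
Total: $94,400.50 − $12,247.00 = $82,153.50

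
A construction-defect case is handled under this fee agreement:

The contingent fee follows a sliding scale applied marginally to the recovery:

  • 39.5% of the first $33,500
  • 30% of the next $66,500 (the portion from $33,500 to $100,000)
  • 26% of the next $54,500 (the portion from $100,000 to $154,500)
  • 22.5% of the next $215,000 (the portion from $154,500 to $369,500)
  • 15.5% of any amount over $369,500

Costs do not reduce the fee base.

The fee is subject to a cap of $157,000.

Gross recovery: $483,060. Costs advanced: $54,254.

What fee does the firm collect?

$113,329.30

Fee base is the gross recovery, $483,060; costs are reimbursed separately.
First $33,500 at 39.5% = $13,232.50
Next $66,500 at 30% = $19,950.00
Next $54,500 at 26% = $14,170.00
Next $215,000 at 22.5% = $48,375.00
Remaining $113,560 at 15.5% = $17,601.80
Fee: $13,232.50 + $19,950.00 + $14,170.00 + $48,375.00 + $17,601.80 = $113,329.30
$113,329.30 is under the $157,000 cap.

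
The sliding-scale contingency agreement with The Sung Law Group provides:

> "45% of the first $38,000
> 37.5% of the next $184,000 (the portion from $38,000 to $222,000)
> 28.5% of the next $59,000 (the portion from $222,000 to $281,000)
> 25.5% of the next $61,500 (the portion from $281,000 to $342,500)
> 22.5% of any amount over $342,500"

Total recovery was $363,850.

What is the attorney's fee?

First $38,000 at 45% = $17,100.00
Next $184,000 at 37.5% = $69,000.00
Next $59,000 at 28.5% = $16,815.00
Next $61,500 at 25.5% = $15,682.50
Remaining $21,350 at 22.5% = $4,803.75
Fee: $17,100.00 + $69,000.00 + $16,815.00 + $15,682.50 + $4,803.75 = $123,401.25

$123,401.25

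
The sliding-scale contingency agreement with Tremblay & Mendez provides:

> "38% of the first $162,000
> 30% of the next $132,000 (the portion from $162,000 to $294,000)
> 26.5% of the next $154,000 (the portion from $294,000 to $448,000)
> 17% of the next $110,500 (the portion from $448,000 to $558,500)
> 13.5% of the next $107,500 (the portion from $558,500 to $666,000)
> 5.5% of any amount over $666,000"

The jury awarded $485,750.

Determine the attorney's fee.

First $162,000 at 38% = $61,560.00
Next $132,000 at 30% = $39,600.00
Next $154,000 at 26.5% = $40,810.00
Remaining $37,750 at 17% = $6,417.50
Fee: $61,560.00 + $39,600.00 + $40,810.00 + $6,417.50 = $148,387.50

$148,387.50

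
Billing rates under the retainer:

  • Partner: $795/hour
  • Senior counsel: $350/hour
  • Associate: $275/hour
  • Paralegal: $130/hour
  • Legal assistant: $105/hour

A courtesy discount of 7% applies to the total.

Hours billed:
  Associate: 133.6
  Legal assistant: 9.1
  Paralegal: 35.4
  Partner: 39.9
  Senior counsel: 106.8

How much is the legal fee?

Partner: 39.9 × $795 = $31,720.50
Senior counsel: 106.8 × $350 = $37,380.00
Associate: 133.6 × $275 = $36,740.00
Paralegal: 35.4 × $130 = $4,602.00
Legal assistant: 9.1 × $105 = $955.50
Subtotal: $111,398.00
Less 7% discount: −$7,797.86
Total: $111,398.00 − $7,797.86 = $103,600.14

$103,600.14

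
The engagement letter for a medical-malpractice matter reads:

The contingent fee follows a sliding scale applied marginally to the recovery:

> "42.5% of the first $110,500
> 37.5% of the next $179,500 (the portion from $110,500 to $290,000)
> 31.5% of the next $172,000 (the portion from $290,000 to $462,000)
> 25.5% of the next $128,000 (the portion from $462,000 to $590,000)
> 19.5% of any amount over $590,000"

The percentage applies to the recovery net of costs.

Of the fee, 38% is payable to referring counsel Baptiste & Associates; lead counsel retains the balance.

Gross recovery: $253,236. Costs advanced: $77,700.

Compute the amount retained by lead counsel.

Fee base (net of costs): $253,236 − $77,700 = $175,536
First $110,500 at 42.5% = $46,962.50
Remaining $65,036 at 37.5% = $24,388.50
Fee: $46,962.50 + $24,388.50 = $71,351.00
Referral share: 38% of $71,351.00 = $27,113.38; lead counsel retains $71,351.00 − $27,113.38 = $44,237.62.

$44,237.62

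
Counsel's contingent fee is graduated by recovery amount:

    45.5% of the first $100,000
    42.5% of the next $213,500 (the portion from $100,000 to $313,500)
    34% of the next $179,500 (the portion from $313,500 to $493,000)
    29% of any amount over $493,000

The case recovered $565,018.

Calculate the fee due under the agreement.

$218,152.72

First $100,000 at 45.5% = $45,500.00
Next $213,500 at 42.5% = $90,737.50
Next $179,500 at 34% = $61,030.00
Remaining $72,018 at 29% = $20,885.22
Fee: $45,500.00 + $90,737.50 + $61,030.00 + $20,885.22 = $218,152.72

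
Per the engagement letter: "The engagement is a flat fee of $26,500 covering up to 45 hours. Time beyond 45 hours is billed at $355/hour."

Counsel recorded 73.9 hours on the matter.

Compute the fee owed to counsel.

Flat fee: $26,500.00
Excess hours: 73.9 − 45 = 28.9
Overrun: 28.9 × $355 = $10,259.50
Total: $26,500.00 + $10,259.50 = $36,759.50

$36,759.50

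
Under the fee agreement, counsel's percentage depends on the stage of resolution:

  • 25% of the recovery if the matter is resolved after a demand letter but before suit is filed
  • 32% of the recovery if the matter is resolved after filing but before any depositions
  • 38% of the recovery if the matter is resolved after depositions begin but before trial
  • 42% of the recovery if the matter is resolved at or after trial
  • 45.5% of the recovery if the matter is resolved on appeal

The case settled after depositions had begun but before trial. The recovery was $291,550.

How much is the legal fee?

The matter settled after depositions had begun but before trial, so the 38% rate applies.
$291,550 × 38% = $110,789.00

$110,789.00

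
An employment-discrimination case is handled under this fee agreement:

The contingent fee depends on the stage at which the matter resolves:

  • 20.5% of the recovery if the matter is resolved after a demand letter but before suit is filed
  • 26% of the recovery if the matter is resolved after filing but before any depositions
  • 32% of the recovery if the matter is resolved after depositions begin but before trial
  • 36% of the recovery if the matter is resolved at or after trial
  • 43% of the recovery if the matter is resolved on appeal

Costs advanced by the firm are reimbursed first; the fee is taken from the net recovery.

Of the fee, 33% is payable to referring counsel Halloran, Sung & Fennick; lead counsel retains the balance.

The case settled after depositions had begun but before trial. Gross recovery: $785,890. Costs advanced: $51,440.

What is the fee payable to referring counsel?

Fee base (net of costs): $785,890 − $51,440 = $734,450
The matter settled after depositions had begun but before trial, so the 32% rate applies.
$734,450 × 32% = $235,024.00
Referral share: 33% of $235,024.00 = $77,557.92; lead counsel retains $235,024.00 − $77,557.92 = $157,466.08.

$77,557.92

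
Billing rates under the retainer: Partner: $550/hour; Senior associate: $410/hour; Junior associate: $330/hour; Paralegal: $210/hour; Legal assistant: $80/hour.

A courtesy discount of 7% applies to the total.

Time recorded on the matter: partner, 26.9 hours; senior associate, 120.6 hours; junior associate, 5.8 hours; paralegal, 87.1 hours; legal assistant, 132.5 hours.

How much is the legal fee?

Partner: 26.9 × $550 = $14,795.00
Senior associate: 120.6 × $410 = $49,446.00
Junior associate: 5.8 × $330 = $1,914.00
Paralegal: 87.1 × $210 = $18,291.00
Legal assistant: 132.5 × $80 = $10,600.00
Subtotal: $95,046.00
Less 7% discount: −$6,653.22
Total: $95,046.00 − $6,653.22 = $88,392.78

$88,392.78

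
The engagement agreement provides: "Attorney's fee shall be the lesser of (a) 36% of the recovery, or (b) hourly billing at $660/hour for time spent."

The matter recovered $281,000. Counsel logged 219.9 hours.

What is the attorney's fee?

(a) 36% of $281,000 = $101,160.00
(b) 219.9 × $660 = $145,134.00
The lesser is (a): $101,160.00.

$101,160.00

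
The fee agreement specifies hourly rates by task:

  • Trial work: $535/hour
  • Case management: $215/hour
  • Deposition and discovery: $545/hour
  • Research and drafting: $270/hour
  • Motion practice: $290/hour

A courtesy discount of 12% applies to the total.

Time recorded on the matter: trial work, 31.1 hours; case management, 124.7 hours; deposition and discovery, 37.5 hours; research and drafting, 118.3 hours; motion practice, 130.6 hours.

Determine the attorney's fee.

$117,657.32

Trial work: 31.1 × $535 = $16,638.50
Case management: 124.7 × $215 = $26,810.50
Deposition and discovery: 37.5 × $545 = $20,437.50
Research and drafting: 118.3 × $270 = $31,941.00
Motion practice: 130.6 × $290 = $37,874.00
Subtotal: $133,701.50
Less 12% discount: −$16,044.18
Total: $133,701.50 − $16,044.18 = $117,657.32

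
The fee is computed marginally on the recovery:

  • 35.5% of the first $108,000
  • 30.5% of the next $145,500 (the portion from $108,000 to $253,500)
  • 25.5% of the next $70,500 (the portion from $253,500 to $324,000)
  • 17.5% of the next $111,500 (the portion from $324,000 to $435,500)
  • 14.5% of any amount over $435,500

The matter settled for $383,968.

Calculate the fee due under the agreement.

$111,189.40

First $108,000 at 35.5% = $38,340.00
Next $145,500 at 30.5% = $44,377.50
Next $70,500 at 25.5% = $17,977.50
Remaining $59,968 at 17.5% = $10,494.40
Fee: $38,340.00 + $44,377.50 + $17,977.50 + $10,494.40 = $111,189.40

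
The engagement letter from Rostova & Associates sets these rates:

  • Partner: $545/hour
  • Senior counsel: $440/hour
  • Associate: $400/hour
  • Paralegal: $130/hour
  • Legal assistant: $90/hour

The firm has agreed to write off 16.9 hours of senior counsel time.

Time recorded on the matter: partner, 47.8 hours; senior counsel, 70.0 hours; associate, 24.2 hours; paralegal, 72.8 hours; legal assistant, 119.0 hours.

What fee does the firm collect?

Partner: 47.8 × $545 = $26,051.00
Senior counsel: 70.0 × $440 = $30,800.00
Associate: 24.2 × $400 = $9,680.00
Paralegal: 72.8 × $130 = $9,464.00
Legal assistant: 119.0 × $90 = $10,710.00
Subtotal: $86,705.00
Write-off: 16.9 × $440 = $7,436.00
Total: $86,705.00 − $7,436.00 = $79,269.00

$79,269.00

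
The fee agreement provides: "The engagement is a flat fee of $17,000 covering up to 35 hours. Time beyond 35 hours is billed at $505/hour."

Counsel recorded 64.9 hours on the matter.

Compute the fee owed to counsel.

Flat fee: $17,000.00
Excess hours: 64.9 − 35 = 29.9
Overrun: 29.9 × $505 = $15,099.50
Total: $17,000.00 + $15,099.50 = $32,099.50

$32,099.50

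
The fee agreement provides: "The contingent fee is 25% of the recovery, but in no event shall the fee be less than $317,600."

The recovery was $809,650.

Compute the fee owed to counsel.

25% of $809,650 = $202,412.50
That is below the $317,600 minimum, so the minimum applies.

$317,600.00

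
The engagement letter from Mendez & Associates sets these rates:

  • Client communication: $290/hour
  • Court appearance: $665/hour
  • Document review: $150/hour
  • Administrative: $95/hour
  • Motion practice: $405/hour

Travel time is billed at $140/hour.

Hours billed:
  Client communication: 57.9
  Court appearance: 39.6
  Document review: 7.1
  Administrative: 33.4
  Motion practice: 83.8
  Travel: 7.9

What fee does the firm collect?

Client communication: 57.9 × $290 = $16,791.00
Court appearance: 39.6 × $665 = $26,334.00
Document review: 7.1 × $150 = $1,065.00
Administrative: 33.4 × $95 = $3,173.00
Motion practice: 83.8 × $405 = $33,939.00
Subtotal: $16,791.00 + $26,334.00 + $1,065.00 + $3,173.00 + $33,939.00 = $81,302.00
Travel: 7.9 × $140 = $1,106.00
Total: $81,302.00 + $1,106.00 = $82,408.00

$82,408.00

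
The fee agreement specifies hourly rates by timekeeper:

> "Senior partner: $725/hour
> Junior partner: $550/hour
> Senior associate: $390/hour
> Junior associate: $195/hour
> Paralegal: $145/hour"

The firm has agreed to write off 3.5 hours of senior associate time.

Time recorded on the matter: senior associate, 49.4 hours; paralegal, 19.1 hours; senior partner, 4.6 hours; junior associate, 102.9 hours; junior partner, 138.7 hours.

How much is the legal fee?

$120,356.00

Senior partner: 4.6 × $725 = $3,335.00
Junior partner: 138.7 × $550 = $76,285.00
Senior associate: 49.4 × $390 = $19,266.00
Junior associate: 102.9 × $195 = $20,065.50
Paralegal: 19.1 × $145 = $2,769.50
Subtotal: $121,721.00
Write-off: 3.5 × $390 = $1,365.00
Total: $121,721.00 − $1,365.00 = $120,356.00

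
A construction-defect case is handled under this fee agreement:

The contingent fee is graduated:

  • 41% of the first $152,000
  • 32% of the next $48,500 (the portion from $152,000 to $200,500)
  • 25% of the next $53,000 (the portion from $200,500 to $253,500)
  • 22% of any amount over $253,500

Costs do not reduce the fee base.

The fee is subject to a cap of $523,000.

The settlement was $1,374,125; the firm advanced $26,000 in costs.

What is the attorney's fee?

$337,627.50

Fee base is the gross recovery, $1,374,125; costs are reimbursed separately.
First $152,000 at 41% = $62,320.00
Next $48,500 at 32% = $15,520.00
Next $53,000 at 25% = $13,250.00
Remaining $1,120,625 at 22% = $246,537.50
Fee: $62,320.00 + $15,520.00 + $13,250.00 + $246,537.50 = $337,627.50
$337,627.50 is under the $523,000 cap.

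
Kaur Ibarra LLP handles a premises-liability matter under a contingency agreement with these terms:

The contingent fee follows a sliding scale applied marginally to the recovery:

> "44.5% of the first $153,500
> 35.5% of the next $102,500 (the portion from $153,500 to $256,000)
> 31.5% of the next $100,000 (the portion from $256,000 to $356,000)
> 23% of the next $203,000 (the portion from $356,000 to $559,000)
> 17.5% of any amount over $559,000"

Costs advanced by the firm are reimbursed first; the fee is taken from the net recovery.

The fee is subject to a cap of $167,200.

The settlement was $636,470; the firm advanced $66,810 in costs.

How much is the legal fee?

$167,200.00

Fee base (net of costs): $636,470 − $66,810 = $569,660
First $153,500 at 44.5% = $68,307.50
Next $102,500 at 35.5% = $36,387.50
Next $100,000 at 31.5% = $31,500.00
Next $203,000 at 23% = $46,690.00
Remaining $10,660 at 17.5% = $1,865.50
Fee: $68,307.50 + $36,387.50 + $31,500.00 + $46,690.00 + $1,865.50 = $184,750.50
$184,750.50 exceeds the $167,200 cap, so the fee is capped at $167,200.00.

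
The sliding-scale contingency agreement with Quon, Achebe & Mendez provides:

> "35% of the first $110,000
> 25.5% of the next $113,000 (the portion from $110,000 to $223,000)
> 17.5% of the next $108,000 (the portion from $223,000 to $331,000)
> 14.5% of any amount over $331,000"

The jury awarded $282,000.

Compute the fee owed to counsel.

$77,640.00

First $110,000 at 35% = $38,500.00
Next $113,000 at 25.5% = $28,815.00
Remaining $59,000 at 17.5% = $10,325.00
Fee: $38,500.00 + $28,815.00 + $10,325.00 = $77,640.00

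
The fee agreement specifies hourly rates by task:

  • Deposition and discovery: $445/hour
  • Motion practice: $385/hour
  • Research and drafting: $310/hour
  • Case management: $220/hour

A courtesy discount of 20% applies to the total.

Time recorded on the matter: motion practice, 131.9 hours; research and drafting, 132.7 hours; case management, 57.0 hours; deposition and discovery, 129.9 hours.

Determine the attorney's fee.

Deposition and discovery: 129.9 × $445 = $57,805.50
Motion practice: 131.9 × $385 = $50,781.50
Research and drafting: 132.7 × $310 = $41,137.00
Case management: 57.0 × $220 = $12,540.00
Subtotal: $162,264.00
Less 20% discount: −$32,452.80
Total: $162,264.00 − $32,452.80 = $129,811.20

$129,811.20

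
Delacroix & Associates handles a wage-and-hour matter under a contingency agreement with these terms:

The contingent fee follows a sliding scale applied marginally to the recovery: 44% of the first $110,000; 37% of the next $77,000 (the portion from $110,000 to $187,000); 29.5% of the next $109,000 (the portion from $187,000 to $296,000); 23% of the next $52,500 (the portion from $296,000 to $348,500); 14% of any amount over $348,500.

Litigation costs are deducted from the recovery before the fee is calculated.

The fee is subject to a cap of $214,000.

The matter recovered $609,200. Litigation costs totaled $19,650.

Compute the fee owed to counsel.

Fee base (net of costs): $609,200 − $19,650 = $589,550
First $110,000 at 44% = $48,400.00
Next $77,000 at 37% = $28,490.00
Next $109,000 at 29.5% = $32,155.00
Next $52,500 at 23% = $12,075.00
Remaining $241,050 at 14% = $33,747.00
Fee: $48,400.00 + $28,490.00 + $32,155.00 + $12,075.00 + $33,747.00 = $154,867.00
$154,867.00 is under the $214,000 cap.

$154,867.00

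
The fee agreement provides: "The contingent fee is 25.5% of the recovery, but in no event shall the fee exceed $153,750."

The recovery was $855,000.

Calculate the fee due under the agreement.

25.5% of $855,000 = $218,025.00
That exceeds the $153,750 cap, so the fee is capped at $153,750.

$153,750.00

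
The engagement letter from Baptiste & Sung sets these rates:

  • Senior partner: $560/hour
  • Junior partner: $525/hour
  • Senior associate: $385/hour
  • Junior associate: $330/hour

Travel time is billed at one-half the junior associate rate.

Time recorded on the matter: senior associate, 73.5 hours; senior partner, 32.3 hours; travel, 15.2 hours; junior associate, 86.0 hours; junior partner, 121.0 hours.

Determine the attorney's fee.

Senior partner: 32.3 × $560 = $18,088.00
Junior partner: 121.0 × $525 = $63,525.00
Senior associate: 73.5 × $385 = $28,297.50
Junior associate: 86.0 × $330 = $28,380.00
Subtotal: $18,088.00 + $63,525.00 + $28,297.50 + $28,380.00 = $138,290.50
Travel: 15.2 × ($330 ÷ 2) = 15.2 × $165.00 = $2,508.00
Total: $138,290.50 + $2,508.00 = $140,798.50

$140,798.50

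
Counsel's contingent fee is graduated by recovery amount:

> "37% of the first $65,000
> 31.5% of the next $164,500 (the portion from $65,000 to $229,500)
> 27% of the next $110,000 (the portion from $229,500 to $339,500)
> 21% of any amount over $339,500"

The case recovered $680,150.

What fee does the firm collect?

First $65,000 at 37% = $24,050.00
Next $164,500 at 31.5% = $51,817.50
Next $110,000 at 27% = $29,700.00
Remaining $340,650 at 21% = $71,536.50
Fee: $24,050.00 + $51,817.50 + $29,700.00 + $71,536.50 = $177,104.00

$177,104.00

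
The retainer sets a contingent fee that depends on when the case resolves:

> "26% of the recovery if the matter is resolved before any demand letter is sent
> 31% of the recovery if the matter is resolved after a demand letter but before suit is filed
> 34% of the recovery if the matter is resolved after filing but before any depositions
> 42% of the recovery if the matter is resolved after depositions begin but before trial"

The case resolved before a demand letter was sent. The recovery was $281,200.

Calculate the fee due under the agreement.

$73,112.00

The matter resolved before a demand letter was sent, so the 26% rate applies.
$281,200 × 26% = $73,112.00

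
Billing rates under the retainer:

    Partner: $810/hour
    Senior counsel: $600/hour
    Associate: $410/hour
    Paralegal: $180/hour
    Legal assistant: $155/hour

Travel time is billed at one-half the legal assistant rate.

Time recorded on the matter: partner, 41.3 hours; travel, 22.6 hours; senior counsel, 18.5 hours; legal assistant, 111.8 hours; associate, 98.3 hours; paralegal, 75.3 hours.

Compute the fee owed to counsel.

Partner: 41.3 × $810 = $33,453.00
Senior counsel: 18.5 × $600 = $11,100.00
Associate: 98.3 × $410 = $40,303.00
Paralegal: 75.3 × $180 = $13,554.00
Legal assistant: 111.8 × $155 = $17,329.00
Subtotal: $33,453.00 + $11,100.00 + $40,303.00 + $13,554.00 + $17,329.00 = $115,739.00
Travel: 22.6 × ($155 ÷ 2) = 22.6 × $77.50 = $1,751.50
Total: $115,739.00 + $1,751.50 = $117,490.50

$117,490.50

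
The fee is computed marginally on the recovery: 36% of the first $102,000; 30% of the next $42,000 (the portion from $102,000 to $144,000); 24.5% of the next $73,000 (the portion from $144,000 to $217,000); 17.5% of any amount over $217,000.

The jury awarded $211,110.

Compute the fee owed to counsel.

$65,761.95

First $102,000 at 36% = $36,720.00
Next $42,000 at 30% = $12,600.00
Remaining $67,110 at 24.5% = $16,441.95
Fee: $36,720.00 + $12,600.00 + $16,441.95 = $65,761.95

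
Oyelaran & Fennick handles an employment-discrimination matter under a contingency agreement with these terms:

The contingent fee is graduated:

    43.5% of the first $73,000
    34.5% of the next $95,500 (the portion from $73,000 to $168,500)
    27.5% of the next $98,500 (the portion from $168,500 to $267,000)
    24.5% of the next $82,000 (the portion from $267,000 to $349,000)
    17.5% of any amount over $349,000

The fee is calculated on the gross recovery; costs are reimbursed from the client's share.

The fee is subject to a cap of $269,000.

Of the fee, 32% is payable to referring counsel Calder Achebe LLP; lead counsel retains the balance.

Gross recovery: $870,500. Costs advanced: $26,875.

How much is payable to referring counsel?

Fee base is the gross recovery, $870,500; costs are reimbursed separately.
First $73,000 at 43.5% = $31,755.00
Next $95,500 at 34.5% = $32,947.50
Next $98,500 at 27.5% = $27,087.50
Next $82,000 at 24.5% = $20,090.00
Remaining $521,500 at 17.5% = $91,262.50
Fee: $31,755.00 + $32,947.50 + $27,087.50 + $20,090.00 + $91,262.50 = $203,142.50
$203,142.50 is under the $269,000 cap.
Referral share: 32% of $203,142.50 = $65,005.60; lead counsel retains $203,142.50 − $65,005.60 = $138,136.90.

$65,005.60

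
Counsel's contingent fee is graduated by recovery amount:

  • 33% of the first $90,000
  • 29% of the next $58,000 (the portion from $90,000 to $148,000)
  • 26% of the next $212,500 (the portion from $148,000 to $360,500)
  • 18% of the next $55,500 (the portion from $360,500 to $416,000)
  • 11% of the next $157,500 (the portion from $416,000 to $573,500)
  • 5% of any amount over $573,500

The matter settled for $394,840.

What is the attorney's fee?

First $90,000 at 33% = $29,700.00
Next $58,000 at 29% = $16,820.00
Next $212,500 at 26% = $55,250.00
Remaining $34,340 at 18% = $6,181.20
Fee: $29,700.00 + $16,820.00 + $55,250.00 + $6,181.20 = $107,951.20

$107,951.20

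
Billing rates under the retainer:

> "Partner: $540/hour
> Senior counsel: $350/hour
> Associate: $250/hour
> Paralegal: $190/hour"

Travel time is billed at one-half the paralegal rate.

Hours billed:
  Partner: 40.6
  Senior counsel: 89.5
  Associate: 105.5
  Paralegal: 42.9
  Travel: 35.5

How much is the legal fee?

Partner: 40.6 × $540 = $21,924.00
Senior counsel: 89.5 × $350 = $31,325.00
Associate: 105.5 × $250 = $26,375.00
Paralegal: 42.9 × $190 = $8,151.00
Subtotal: $21,924.00 + $31,325.00 + $26,375.00 + $8,151.00 = $87,775.00
Travel: 35.5 × ($190 ÷ 2) = 35.5 × $95.00 = $3,372.50
Total: $87,775.00 + $3,372.50 = $91,147.50

$91,147.50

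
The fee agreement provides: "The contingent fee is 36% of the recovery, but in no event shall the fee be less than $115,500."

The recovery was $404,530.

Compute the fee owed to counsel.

$145,630.80

36% of $404,530 = $145,630.80
That exceeds the $115,500 minimum.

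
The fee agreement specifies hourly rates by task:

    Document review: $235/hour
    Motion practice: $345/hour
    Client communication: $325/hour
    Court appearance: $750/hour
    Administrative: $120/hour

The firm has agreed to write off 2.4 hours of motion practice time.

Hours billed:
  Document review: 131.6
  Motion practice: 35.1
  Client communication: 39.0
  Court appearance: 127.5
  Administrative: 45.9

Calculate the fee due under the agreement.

Document review: 131.6 × $235 = $30,926.00
Motion practice: 35.1 × $345 = $12,109.50
Client communication: 39.0 × $325 = $12,675.00
Court appearance: 127.5 × $750 = $95,625.00
Administrative: 45.9 × $120 = $5,508.00
Subtotal: $156,843.50
Write-off: 2.4 × $345 = $828.00
Total: $156,843.50 − $828.00 = $156,015.50

$156,015.50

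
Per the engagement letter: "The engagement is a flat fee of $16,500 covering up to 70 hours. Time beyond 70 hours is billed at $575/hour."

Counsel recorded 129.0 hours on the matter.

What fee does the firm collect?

Flat fee: $16,500.00
Excess hours: 129.0 − 70 = 59.0
Overrun: 59.0 × $575 = $33,925.00
Total: $16,500.00 + $33,925.00 = $50,425.00

$50,425.00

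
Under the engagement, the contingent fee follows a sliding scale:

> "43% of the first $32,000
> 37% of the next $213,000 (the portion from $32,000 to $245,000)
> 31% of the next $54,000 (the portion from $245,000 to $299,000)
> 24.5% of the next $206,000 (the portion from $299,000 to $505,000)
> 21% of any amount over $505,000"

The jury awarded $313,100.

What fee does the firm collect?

First $32,000 at 43% = $13,760.00
Next $213,000 at 37% = $78,810.00
Next $54,000 at 31% = $16,740.00
Remaining $14,100 at 24.5% = $3,454.50
Fee: $13,760.00 + $78,810.00 + $16,740.00 + $3,454.50 = $112,764.50

$112,764.50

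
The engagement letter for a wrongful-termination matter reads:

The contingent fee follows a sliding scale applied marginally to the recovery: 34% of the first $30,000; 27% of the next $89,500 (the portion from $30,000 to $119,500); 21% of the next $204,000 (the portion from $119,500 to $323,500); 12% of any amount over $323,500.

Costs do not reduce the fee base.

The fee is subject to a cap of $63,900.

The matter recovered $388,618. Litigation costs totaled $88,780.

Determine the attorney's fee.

$63,900.00

Fee base is the gross recovery, $388,618; costs are reimbursed separately.
First $30,000 at 34% = $10,200.00
Next $89,500 at 27% = $24,165.00
Next $204,000 at 21% = $42,840.00
Remaining $65,118 at 12% = $7,814.16
Fee: $10,200.00 + $24,165.00 + $42,840.00 + $7,814.16 = $85,019.16
$85,019.16 exceeds the $63,900 cap, so the fee is capped at $63,900.00.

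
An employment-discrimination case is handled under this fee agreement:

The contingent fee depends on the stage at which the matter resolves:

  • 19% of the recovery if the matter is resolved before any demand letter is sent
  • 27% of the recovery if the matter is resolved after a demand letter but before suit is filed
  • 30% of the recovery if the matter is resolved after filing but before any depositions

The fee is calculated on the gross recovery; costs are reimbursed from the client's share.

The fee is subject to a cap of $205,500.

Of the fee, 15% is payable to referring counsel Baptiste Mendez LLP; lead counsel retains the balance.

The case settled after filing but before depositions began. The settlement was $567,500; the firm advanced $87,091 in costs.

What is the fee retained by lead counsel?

$144,712.50

Fee base is the gross recovery, $567,500; costs are reimbursed separately.
The matter settled after filing but before depositions began, so the 30% rate applies.
$567,500 × 30% = $170,250.00
$170,250.00 is under the $205,500 cap.
Referral share: 15% of $170,250.00 = $25,537.50; lead counsel retains $170,250.00 − $25,537.50 = $144,712.50.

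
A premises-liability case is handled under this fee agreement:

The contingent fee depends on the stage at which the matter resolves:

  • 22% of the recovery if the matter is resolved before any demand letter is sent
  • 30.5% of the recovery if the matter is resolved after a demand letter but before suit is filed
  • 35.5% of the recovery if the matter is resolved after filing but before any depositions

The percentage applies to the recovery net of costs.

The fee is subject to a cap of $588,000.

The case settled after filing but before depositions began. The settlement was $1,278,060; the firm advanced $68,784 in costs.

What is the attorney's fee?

$429,292.98

Fee base (net of costs): $1,278,060 − $68,784 = $1,209,276
The matter settled after filing but before depositions began, so the 35.5% rate applies.
$1,209,276 × 35.5% = $429,292.98
$429,292.98 is under the $588,000 cap.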